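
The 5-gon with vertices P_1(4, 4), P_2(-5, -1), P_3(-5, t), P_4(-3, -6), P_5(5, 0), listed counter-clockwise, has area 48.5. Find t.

Write out the shoelace sum; only the two edges meeting at P_3 involve t:
2·Area = [((-5)·t − (-5)·(-1)) + ((-5)·(-6) − (-3)·t)] + 66
       = -2·t + 91 = 97
⇒ t = -3.

-3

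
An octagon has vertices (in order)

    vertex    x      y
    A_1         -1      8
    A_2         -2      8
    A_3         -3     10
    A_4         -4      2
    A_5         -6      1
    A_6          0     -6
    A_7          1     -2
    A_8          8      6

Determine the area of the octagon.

94

Σ = (8) + (4) + (34) + (8) + (36) + (6) + (22) + (70) = 188
Area = |Σ|/2 = 94.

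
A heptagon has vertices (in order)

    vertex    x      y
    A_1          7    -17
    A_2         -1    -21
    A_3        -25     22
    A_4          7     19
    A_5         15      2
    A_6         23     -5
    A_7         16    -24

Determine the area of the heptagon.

Cross-terms: -164, -547, -629, -271, -121, -472, -104  ⇒  Σ = -2308
Area = |Σ|/2 = 1154.

1154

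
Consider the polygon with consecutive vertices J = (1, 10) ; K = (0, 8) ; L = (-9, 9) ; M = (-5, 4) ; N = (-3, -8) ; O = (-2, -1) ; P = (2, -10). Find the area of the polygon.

Apply the surveyor's formula: 2A = Σ (x_i·y_{i+1} − x_{i+1}·y_i), indices taken mod 7.
Σ = (8) + (72) + (9) + (52) + (-13) + (22) + (30) = 180
Area = |Σ|/2 = 90.

90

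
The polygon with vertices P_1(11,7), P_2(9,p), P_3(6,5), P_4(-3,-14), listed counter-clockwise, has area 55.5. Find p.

The doubled signed area Σ (x_i y_{i+1} − x_{i+1} y_i) is linear in p.
With p=0 it equals 46; the coefficient of p is 5 (from the two edges through P_2).
So 5·p + 46 = 2·55.5 = 111 ⇒ p = 13.

13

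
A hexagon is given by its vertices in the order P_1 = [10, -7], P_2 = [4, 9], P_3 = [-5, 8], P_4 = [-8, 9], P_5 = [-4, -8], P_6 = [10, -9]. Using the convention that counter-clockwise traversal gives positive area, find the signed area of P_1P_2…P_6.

Apply the shoelace formula: 2A = Σ (x_i·y_{i+1} − x_{i+1}·y_i), indices taken mod 6.
Cross-terms: 118, 77, 19, 100, 116, 20  ⇒  Σ = 450
Signed area = Σ/2 = 225 (positive ⇒ counter-clockwise traversal).

225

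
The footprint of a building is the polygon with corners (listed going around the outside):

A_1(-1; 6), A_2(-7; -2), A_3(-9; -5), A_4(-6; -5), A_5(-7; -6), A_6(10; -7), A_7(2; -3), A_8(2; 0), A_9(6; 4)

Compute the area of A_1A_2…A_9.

112

Cross-terms: 44, 17, 15, 1, 109, -16, 6, 8, 40  ⇒  Σ = 224
Area = |Σ|/2 = 112.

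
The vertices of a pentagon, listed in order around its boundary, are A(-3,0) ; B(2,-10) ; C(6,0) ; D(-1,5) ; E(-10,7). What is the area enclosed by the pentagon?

92

Apply the shoelace (surveyor's) formula: 2A = Σ (x_i·y_{i+1} − x_{i+1}·y_i), indices taken mod 5.
A→B: (-3)(-10) − (2)(0) = 30
B→C: (2)(0) − (6)(-10) = 60
C→D: (6)(5) − (-1)(0) = 30
D→E: (-1)(7) − (-10)(5) = 43
E→A: (-10)(0) − (-3)(7) = 21
Σ = 184
Area = |Σ|/2 = 92.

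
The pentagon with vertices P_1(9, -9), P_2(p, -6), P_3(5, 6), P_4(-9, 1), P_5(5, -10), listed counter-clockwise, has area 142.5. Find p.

8

Write out the shoelace sum; only the two edges meeting at P_2 involve p:
2·Area = [(9·(-6) − p·(-9)) + (p·6 − 5·(-6))] + 189
       = 15·p + 165 = 285
⇒ p = 8.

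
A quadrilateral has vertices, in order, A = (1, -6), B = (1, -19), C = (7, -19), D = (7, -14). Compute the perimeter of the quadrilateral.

34

|AB| = √((0)² + (-13)²) = √169 = 13
|BC| = √((6)² + (0)²) = √36 = 6
|CD| = √((0)² + (5)²) = √25 = 5
|DA| = √((-6)² + (8)²) = √100 = 10
Perimeter = 13 + 6 + 5 + 10 = 34.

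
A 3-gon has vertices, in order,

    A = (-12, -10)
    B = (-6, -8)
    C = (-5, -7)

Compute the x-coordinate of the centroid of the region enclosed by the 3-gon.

-23/3

Apply the surveyor's formula. First the cross-terms c_i = x_i·y_{i+1} − x_{i+1}·y_i:
  36, 2, -34  ⇒  2A = 4, A = 2.
Then Σ (x_i + x_{i+1})·c_i = -92, so x̄ = -92 / (6·2) = -23/3.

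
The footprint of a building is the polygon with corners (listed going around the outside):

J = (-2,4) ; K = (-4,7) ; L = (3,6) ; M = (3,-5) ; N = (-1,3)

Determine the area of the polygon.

Apply the shoelace formula: 2A = Σ (x_i·y_{i+1} − x_{i+1}·y_i), indices taken mod 5.
Cross-terms: 2, -45, -33, 4, 2  ⇒  Σ = -70
Area = |Σ|/2 = 35.

35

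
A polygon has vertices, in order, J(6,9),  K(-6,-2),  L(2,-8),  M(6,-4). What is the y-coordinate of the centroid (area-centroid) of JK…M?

-79/159

Apply the surveyor's formula. First the cross-terms c_i = x_i·y_{i+1} − x_{i+1}·y_i:
  42, 52, 40, 78  ⇒  2A = 212, A = 106.
Then Σ (y_i + y_{i+1})·c_i = -316, so ȳ = -316 / (6·106) = -79/159.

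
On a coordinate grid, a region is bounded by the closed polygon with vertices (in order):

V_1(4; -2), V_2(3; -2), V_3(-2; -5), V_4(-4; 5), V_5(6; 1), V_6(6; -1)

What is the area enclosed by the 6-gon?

V_1→V_2: (4)(-2) − (3)(-2) = -2
V_2→V_3: (3)(-5) − (-2)(-2) = -19
V_3→V_4: (-2)(5) − (-4)(-5) = -30
V_4→V_5: (-4)(1) − (6)(5) = -34
V_5→V_6: (6)(-1) − (6)(1) = -12
V_6→V_1: (6)(-2) − (4)(-1) = -8
Σ = -105
Area = |Σ|/2 = 52.5.

52.5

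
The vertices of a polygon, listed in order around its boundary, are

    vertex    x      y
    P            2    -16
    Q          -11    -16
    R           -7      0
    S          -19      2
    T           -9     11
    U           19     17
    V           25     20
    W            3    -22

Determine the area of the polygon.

Apply the surveyor's formula: 2A = Σ (x_i·y_{i+1} − x_{i+1}·y_i), indices taken mod 8.
Cross-terms: -208, -112, -14, -191, -362, -45, -610, -4  ⇒  Σ = -1546
Area = |Σ|/2 = 773.

773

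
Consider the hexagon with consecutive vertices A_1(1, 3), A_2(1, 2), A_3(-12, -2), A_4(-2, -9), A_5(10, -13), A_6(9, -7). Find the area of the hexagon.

Σ = (-1) + (22) + (104) + (116) + (47) + (34) = 322
Area = |Σ|/2 = 161.

161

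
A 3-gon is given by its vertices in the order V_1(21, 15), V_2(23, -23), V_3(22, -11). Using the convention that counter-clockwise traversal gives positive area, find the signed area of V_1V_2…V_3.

-7

Apply Gauss's area formula: 2A = Σ (x_i·y_{i+1} − x_{i+1}·y_i), indices taken mod 3.
Cross-terms: -828, 253, 561  ⇒  Σ = -14
Signed area = Σ/2 = -7 (negative ⇒ clockwise traversal).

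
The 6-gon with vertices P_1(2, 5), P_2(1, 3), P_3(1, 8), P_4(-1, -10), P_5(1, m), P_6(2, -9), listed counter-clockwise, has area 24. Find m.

Write out the shoelace sum; only the two edges meeting at P_5 involve m:
2·Area = [((-1)·m − 1·(-10)) + (1·(-9) − 2·m)] + 32
       = -3·m + 33 = 48
⇒ m = -5.

-5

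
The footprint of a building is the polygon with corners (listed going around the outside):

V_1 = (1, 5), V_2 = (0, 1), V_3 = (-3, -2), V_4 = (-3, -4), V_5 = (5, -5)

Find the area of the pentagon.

Apply the shoelace (surveyor's) formula: 2A = Σ (x_i·y_{i+1} − x_{i+1}·y_i), indices taken mod 5.
Cross-terms: 1, 3, 6, 35, 30  ⇒  Σ = 75
Area = |Σ|/2 = 37.5.

37.5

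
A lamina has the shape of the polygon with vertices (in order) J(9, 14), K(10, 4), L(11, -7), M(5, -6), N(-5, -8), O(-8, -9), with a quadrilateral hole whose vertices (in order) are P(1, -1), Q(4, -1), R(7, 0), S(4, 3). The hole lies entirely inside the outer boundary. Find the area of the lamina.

Outer boundary:
Σ = (-104) + (-114) + (-31) + (-70) + (-19) + (-31) = -369
Area = |Σ|/2 = 184.5.
Hole:
Apply Gauss's area formula: 2A = Σ (x_i·y_{i+1} − x_{i+1}·y_i), indices taken mod 4.
Σ = (3) + (7) + (21) + (-7) = 24
Area = |Σ|/2 = 12.
Net area = 184.5 − 12 = 172.5.

172.5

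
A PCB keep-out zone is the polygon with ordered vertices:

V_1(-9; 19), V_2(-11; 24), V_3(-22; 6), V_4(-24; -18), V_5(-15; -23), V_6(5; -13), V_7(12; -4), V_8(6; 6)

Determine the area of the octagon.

Apply the shoelace formula: 2A = Σ (x_i·y_{i+1} − x_{i+1}·y_i), indices taken mod 8.
V_1→V_2: (-9)(24) − (-11)(19) = -7
V_2→V_3: (-11)(6) − (-22)(24) = 462
V_3→V_4: (-22)(-18) − (-24)(6) = 540
V_4→V_5: (-24)(-23) − (-15)(-18) = 282
V_5→V_6: (-15)(-13) − (5)(-23) = 310
V_6→V_7: (5)(-4) − (12)(-13) = 136
V_7→V_8: (12)(6) − (6)(-4) = 96
V_8→V_1: (6)(19) − (-9)(6) = 168
Σ = 1987
Area = |Σ|/2 = 993.5.

993.5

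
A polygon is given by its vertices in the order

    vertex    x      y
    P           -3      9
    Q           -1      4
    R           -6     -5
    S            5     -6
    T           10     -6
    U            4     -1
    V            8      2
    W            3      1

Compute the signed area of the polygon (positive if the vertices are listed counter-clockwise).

Apply the shoelace formula: 2A = Σ (x_i·y_{i+1} − x_{i+1}·y_i), indices taken mod 8.
Cross-terms: -3, 29, 61, 30, 14, 16, 2, 30  ⇒  Σ = 179
Signed area = Σ/2 = 89.5 (positive ⇒ counter-clockwise traversal).

89.5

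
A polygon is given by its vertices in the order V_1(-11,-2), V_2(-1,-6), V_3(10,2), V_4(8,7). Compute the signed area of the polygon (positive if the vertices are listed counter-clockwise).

118.5

Σ = (64) + (58) + (54) + (61) = 237
Signed area = Σ/2 = 118.5 (positive ⇒ counter-clockwise traversal).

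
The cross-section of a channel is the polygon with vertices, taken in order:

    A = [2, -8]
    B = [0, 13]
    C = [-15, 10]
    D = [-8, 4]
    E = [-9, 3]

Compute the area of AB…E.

159.5

Σ = (26) + (195) + (20) + (12) + (66) = 319
Area = |Σ|/2 = 159.5.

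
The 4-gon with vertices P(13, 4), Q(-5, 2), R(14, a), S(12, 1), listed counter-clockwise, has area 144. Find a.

Write out the shoelace sum; only the two edges meeting at R involve a:
2·Area = [((-5)·a − 14·2) + (14·1 − 12·a)] + 81
       = -17·a + 67 = 288
⇒ a = -13.

-13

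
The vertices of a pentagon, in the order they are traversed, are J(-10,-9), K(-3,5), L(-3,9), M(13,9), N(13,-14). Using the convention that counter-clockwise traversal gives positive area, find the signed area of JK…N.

-394.5

Apply Gauss's area formula: 2A = Σ (x_i·y_{i+1} − x_{i+1}·y_i), indices taken mod 5.
J→K: (-10)(5) − (-3)(-9) = -77
K→L: (-3)(9) − (-3)(5) = -12
L→M: (-3)(9) − (13)(9) = -144
M→N: (13)(-14) − (13)(9) = -299
N→J: (13)(-9) − (-10)(-14) = -257
Σ = -789
Signed area = Σ/2 = -394.5 (negative ⇒ clockwise traversal).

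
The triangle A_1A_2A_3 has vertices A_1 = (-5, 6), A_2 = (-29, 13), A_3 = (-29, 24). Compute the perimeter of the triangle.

|A_1A_2| = √((-24)² + (7)²) = √625 = 25
|A_2A_3| = √((0)² + (11)²) = √121 = 11
|A_3A_1| = √((24)² + (-18)²) = √900 = 30
Perimeter = 25 + 11 + 30 = 66.

66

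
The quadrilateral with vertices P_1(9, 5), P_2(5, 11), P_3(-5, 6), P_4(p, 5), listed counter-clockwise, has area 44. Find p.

The doubled signed area Σ (x_i y_{i+1} − x_{i+1} y_i) is linear in p.
With p=0 it equals 89; the coefficient of p is -1 (from the two edges through P_4).
So -1·p + 89 = 2·44 = 88 ⇒ p = 1.

1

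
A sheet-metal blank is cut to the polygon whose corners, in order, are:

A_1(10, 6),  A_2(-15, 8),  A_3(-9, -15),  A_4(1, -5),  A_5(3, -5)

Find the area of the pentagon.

302.5

A_1→A_2: (10)(8) − (-15)(6) = 170
A_2→A_3: (-15)(-15) − (-9)(8) = 297
A_3→A_4: (-9)(-5) − (1)(-15) = 60
A_4→A_5: (1)(-5) − (3)(-5) = 10
A_5→A_1: (3)(6) − (10)(-5) = 68
Σ = 605
Area = |Σ|/2 = 302.5.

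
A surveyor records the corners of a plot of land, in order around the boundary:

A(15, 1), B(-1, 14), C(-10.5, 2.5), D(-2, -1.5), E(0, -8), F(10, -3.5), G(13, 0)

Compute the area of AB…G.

A→B: (15)(14) − (-1)(1) = 211
B→C: (-1)(2.5) − (-10.5)(14) = 144.5
C→D: (-10.5)(-1.5) − (-2)(2.5) = 20.75
D→E: (-2)(-8) − (0)(-1.5) = 16
E→F: (0)(-3.5) − (10)(-8) = 80
F→G: (10)(0) − (13)(-3.5) = 45.5
G→A: (13)(1) − (15)(0) = 13
Σ = 530.75
Area = |Σ|/2 = 265.375.

265.375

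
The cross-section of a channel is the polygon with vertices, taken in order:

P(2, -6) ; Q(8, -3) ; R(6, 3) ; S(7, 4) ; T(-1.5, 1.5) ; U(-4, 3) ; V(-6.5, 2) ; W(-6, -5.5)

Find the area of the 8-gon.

105.625

P→Q: (2)(-3) − (8)(-6) = 42
Q→R: (8)(3) − (6)(-3) = 42
R→S: (6)(4) − (7)(3) = 3
S→T: (7)(1.5) − (-1.5)(4) = 16.5
T→U: (-1.5)(3) − (-4)(1.5) = 1.5
U→V: (-4)(2) − (-6.5)(3) = 11.5
V→W: (-6.5)(-5.5) − (-6)(2) = 47.75
W→P: (-6)(-6) − (2)(-5.5) = 47
Σ = 211.25
Area = |Σ|/2 = 105.625.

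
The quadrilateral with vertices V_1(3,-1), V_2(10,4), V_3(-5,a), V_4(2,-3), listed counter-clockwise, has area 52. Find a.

The doubled signed area Σ (x_i y_{i+1} − x_{i+1} y_i) is linear in a.
With a=0 it equals 64; the coefficient of a is 8 (from the two edges through V_3).
So 8·a + 64 = 2·52 = 104 ⇒ a = 5.

5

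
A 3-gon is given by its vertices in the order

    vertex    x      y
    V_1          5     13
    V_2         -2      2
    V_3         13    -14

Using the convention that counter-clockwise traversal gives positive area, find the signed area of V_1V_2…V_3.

Apply the surveyor's formula: 2A = Σ (x_i·y_{i+1} − x_{i+1}·y_i), indices taken mod 3.
Cross-terms: 36, 2, 239  ⇒  Σ = 277
Signed area = Σ/2 = 138.5 (positive ⇒ counter-clockwise traversal).

138.5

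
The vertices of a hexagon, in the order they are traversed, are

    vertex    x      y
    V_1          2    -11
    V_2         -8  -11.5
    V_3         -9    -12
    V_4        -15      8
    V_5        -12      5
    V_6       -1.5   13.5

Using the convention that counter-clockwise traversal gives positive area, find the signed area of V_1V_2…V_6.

-257.25

Apply the shoelace formula: 2A = Σ (x_i·y_{i+1} − x_{i+1}·y_i), indices taken mod 6.
V_1→V_2: (2)(-11.5) − (-8)(-11) = -111
V_2→V_3: (-8)(-12) − (-9)(-11.5) = -7.5
V_3→V_4: (-9)(8) − (-15)(-12) = -252
V_4→V_5: (-15)(5) − (-12)(8) = 21
V_5→V_6: (-12)(13.5) − (-1.5)(5) = -154.5
V_6→V_1: (-1.5)(-11) − (2)(13.5) = -10.5
Σ = -514.5
Signed area = Σ/2 = -257.25 (negative ⇒ clockwise traversal).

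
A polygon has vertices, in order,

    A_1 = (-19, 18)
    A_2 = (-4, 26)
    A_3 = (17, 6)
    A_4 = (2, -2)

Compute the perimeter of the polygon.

|A_1A_2| = √((15)² + (8)²) = √289 = 17
|A_2A_3| = √((21)² + (-20)²) = √841 = 29
|A_3A_4| = √((-15)² + (-8)²) = √289 = 17
|A_4A_1| = √((-21)² + (20)²) = √841 = 29
Perimeter = 17 + 29 + 17 + 29 = 92.

92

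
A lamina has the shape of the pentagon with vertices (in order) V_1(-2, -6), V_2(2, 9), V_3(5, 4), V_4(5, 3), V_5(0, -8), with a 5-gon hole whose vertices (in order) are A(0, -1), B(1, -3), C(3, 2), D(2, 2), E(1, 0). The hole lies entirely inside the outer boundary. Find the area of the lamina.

46.5

Outer boundary:
Apply the shoelace (surveyor's) formula: 2A = Σ (x_i·y_{i+1} − x_{i+1}·y_i), indices taken mod 5.
Σ = (-6) + (-37) + (-5) + (-40) + (-16) = -104
Area = |Σ|/2 = 52.
Hole:
Cross-terms: 1, 11, 2, -2, -1  ⇒  Σ = 11
Area = |Σ|/2 = 5.5.
Net area = 52 − 5.5 = 46.5.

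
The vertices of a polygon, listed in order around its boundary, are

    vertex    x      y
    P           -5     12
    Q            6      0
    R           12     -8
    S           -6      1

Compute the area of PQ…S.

Σ = (-72) + (-48) + (-36) + (-67) = -223
Area = |Σ|/2 = 111.5.

111.5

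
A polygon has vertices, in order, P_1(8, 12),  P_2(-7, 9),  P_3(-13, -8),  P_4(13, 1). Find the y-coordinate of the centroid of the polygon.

Apply the shoelace (surveyor's) formula. First the cross-terms c_i = x_i·y_{i+1} − x_{i+1}·y_i:
  156, 173, 91, 148  ⇒  2A = 568, A = 284.
Then Σ (y_i + y_{i+1})·c_i = 4736, so ȳ = 4736 / (6·284) = 592/213.

592/213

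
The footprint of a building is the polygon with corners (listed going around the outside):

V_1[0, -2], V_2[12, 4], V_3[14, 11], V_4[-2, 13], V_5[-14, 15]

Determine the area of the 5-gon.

242

Apply the shoelace (surveyor's) formula: 2A = Σ (x_i·y_{i+1} − x_{i+1}·y_i), indices taken mod 5.
V_1→V_2: (0)(4) − (12)(-2) = 24
V_2→V_3: (12)(11) − (14)(4) = 76
V_3→V_4: (14)(13) − (-2)(11) = 204
V_4→V_5: (-2)(15) − (-14)(13) = 152
V_5→V_1: (-14)(-2) − (0)(15) = 28
Σ = 484
Area = |Σ|/2 = 242.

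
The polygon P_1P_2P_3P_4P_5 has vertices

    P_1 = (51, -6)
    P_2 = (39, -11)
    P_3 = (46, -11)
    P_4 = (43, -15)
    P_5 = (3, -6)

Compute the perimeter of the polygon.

114

|P_1P_2| = √((-12)² + (-5)²) = √169 = 13
|P_2P_3| = √((7)² + (0)²) = √49 = 7
|P_3P_4| = √((-3)² + (-4)²) = √25 = 5
|P_4P_5| = √((-40)² + (9)²) = √1681 = 41
|P_5P_1| = √((48)² + (0)²) = √2304 = 48
Perimeter = 13 + 7 + 5 + 41 + 48 = 114.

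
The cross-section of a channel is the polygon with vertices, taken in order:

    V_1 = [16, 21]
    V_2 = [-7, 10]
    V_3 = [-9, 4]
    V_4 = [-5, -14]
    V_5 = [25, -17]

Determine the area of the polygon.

873.5

Apply Gauss's area formula: 2A = Σ (x_i·y_{i+1} − x_{i+1}·y_i), indices taken mod 5.
Cross-terms: 307, 62, 146, 435, 797  ⇒  Σ = 1747
Area = |Σ|/2 = 873.5.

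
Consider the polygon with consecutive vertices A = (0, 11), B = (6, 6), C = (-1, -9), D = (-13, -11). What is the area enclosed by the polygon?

Apply the surveyor's formula: 2A = Σ (x_i·y_{i+1} − x_{i+1}·y_i), indices taken mod 4.
Cross-terms: -66, -48, -106, -143  ⇒  Σ = -363
Area = |Σ|/2 = 181.5.

181.5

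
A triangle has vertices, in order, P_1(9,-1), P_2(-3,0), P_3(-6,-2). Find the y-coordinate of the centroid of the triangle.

-1

Apply the shoelace (surveyor's) formula. First the cross-terms c_i = x_i·y_{i+1} − x_{i+1}·y_i:
  -3, 6, 24  ⇒  2A = 27, A = 13.5.
Then Σ (y_i + y_{i+1})·c_i = -81, so ȳ = -81 / (6·13.5) = -1.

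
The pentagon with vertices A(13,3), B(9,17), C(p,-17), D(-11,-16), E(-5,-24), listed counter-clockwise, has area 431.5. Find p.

-16

The doubled signed area Σ (x_i y_{i+1} − x_{i+1} y_i) is linear in p.
With p=0 it equals 335; the coefficient of p is -33 (from the two edges through C).
So -33·p + 335 = 2·431.5 = 863 ⇒ p = -16.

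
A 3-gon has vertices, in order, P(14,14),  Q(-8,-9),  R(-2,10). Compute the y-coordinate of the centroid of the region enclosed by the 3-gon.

5

Apply the shoelace (surveyor's) formula. First the cross-terms c_i = x_i·y_{i+1} − x_{i+1}·y_i:
  -14, -98, -168  ⇒  2A = -280, A = -140.
Then Σ (y_i + y_{i+1})·c_i = -4200, so ȳ = -4200 / (6·(-140)) = 5.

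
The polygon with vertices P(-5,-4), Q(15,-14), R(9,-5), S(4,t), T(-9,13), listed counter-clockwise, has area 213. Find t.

The doubled signed area Σ (x_i y_{i+1} − x_{i+1} y_i) is linear in t.
With t=0 it equals 354; the coefficient of t is 18 (from the two edges through S).
So 18·t + 354 = 2·213 = 426 ⇒ t = 4.

4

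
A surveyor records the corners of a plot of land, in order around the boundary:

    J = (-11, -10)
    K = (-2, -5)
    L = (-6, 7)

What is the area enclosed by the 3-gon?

Apply the shoelace formula: 2A = Σ (x_i·y_{i+1} − x_{i+1}·y_i), indices taken mod 3.
Σ = (35) + (-44) + (137) = 128
Area = |Σ|/2 = 64.

64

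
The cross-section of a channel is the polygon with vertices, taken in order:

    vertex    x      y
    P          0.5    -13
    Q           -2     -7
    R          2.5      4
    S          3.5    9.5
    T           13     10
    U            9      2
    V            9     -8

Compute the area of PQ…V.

Cross-terms: -29.5, 9.5, 9.75, -88.5, -64, -90, -113  ⇒  Σ = -365.75
Area = |Σ|/2 = 182.875.

182.875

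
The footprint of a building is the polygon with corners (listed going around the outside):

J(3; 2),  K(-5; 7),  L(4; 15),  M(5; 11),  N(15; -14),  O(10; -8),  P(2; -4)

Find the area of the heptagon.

163

Σ = (31) + (-103) + (-31) + (-235) + (20) + (-24) + (16) = -326
Area = |Σ|/2 = 163.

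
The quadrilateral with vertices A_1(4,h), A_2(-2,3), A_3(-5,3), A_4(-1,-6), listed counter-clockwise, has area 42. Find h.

6

Write out the shoelace sum; only the two edges meeting at A_1 involve h:
2·Area = [((-1)·h − 4·(-6)) + (4·3 − (-2)·h)] + 42
       = 1·h + 78 = 84
⇒ h = 6.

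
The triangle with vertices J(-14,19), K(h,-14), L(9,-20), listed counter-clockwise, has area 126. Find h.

-1

The doubled signed area Σ (x_i y_{i+1} − x_{i+1} y_i) is linear in h.
With h=0 it equals 213; the coefficient of h is -39 (from the two edges through K).
So -39·h + 213 = 2·126 = 252 ⇒ h = -1.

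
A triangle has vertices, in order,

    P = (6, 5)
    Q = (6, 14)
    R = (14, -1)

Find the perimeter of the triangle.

|PQ| = √((0)² + (9)²) = √81 = 9
|QR| = √((8)² + (-15)²) = √289 = 17
|RP| = √((-8)² + (6)²) = √100 = 10
Perimeter = 9 + 17 + 10 = 36.

36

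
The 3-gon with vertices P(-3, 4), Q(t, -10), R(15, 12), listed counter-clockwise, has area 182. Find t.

11

Write out the shoelace sum; only the two edges meeting at Q involve t:
2·Area = [((-3)·(-10) − t·4) + (t·12 − 15·(-10))] + 96
       = 8·t + 276 = 364
⇒ t = 11.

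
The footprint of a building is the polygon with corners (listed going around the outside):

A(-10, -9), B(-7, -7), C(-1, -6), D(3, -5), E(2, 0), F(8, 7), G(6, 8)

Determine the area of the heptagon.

Cross-terms: 7, 35, 23, 10, 14, 22, 26  ⇒  Σ = 137
Area = |Σ|/2 = 68.5.

68.5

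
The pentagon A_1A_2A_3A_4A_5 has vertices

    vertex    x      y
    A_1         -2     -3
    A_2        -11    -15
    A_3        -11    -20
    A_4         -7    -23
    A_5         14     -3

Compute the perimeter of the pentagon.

70

|A_1A_2| = √((-9)² + (-12)²) = √225 = 15
|A_2A_3| = √((0)² + (-5)²) = √25 = 5
|A_3A_4| = √((4)² + (-3)²) = √25 = 5
|A_4A_5| = √((21)² + (20)²) = √841 = 29
|A_5A_1| = √((-16)² + (0)²) = √256 = 16
Perimeter = 15 + 5 + 5 + 29 + 16 = 70.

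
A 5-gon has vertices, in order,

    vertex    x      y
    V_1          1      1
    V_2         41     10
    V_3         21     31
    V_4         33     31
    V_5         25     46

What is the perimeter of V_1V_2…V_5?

150

|V_1V_2| = √((40)² + (9)²) = √1681 = 41
|V_2V_3| = √((-20)² + (21)²) = √841 = 29
|V_3V_4| = √((12)² + (0)²) = √144 = 12
|V_4V_5| = √((-8)² + (15)²) = √289 = 17
|V_5V_1| = √((-24)² + (-45)²) = √2601 = 51
Perimeter = 41 + 29 + 12 + 17 + 51 = 150.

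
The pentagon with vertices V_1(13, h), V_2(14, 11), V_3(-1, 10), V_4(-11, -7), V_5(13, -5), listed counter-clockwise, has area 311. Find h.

0

The doubled signed area Σ (x_i y_{i+1} − x_{i+1} y_i) is linear in h.
With h=0 it equals 622; the coefficient of h is -1 (from the two edges through V_1).
So -1·h + 622 = 2·311 = 622 ⇒ h = 0.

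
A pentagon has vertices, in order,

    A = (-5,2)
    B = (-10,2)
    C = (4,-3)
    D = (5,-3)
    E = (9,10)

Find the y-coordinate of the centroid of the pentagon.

271/108

Apply Gauss's area formula. First the cross-terms c_i = x_i·y_{i+1} − x_{i+1}·y_i:
  10, 22, 3, 77, 68  ⇒  2A = 180, A = 90.
Then Σ (y_i + y_{i+1})·c_i = 1355, so ȳ = 1355 / (6·90) = 271/108.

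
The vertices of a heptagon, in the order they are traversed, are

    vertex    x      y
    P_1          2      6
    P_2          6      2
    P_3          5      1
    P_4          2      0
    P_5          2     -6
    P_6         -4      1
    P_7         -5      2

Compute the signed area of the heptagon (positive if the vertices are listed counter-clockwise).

-54.5

Apply Gauss's area formula: 2A = Σ (x_i·y_{i+1} − x_{i+1}·y_i), indices taken mod 7.
Σ = (-32) + (-4) + (-2) + (-12) + (-22) + (-3) + (-34) = -109
Signed area = Σ/2 = -54.5 (negative ⇒ clockwise traversal).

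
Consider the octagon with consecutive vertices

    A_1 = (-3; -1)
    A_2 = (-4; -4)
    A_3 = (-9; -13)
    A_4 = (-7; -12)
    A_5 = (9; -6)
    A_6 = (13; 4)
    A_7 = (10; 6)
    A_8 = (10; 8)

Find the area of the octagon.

Apply the shoelace (surveyor's) formula: 2A = Σ (x_i·y_{i+1} − x_{i+1}·y_i), indices taken mod 8.
Σ = (8) + (16) + (17) + (150) + (114) + (38) + (20) + (14) = 377
Area = |Σ|/2 = 188.5.

188.5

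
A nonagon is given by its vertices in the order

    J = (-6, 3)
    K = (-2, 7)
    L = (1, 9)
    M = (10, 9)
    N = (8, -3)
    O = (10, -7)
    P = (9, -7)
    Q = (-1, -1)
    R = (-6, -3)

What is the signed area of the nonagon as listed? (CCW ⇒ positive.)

Apply Gauss's area formula: 2A = Σ (x_i·y_{i+1} − x_{i+1}·y_i), indices taken mod 9.
J→K: (-6)(7) − (-2)(3) = -36
K→L: (-2)(9) − (1)(7) = -25
L→M: (1)(9) − (10)(9) = -81
M→N: (10)(-3) − (8)(9) = -102
N→O: (8)(-7) − (10)(-3) = -26
O→P: (10)(-7) − (9)(-7) = -7
P→Q: (9)(-1) − (-1)(-7) = -16
Q→R: (-1)(-3) − (-6)(-1) = -3
R→J: (-6)(3) − (-6)(-3) = -36
Σ = -332
Signed area = Σ/2 = -166 (negative ⇒ clockwise traversal).

-166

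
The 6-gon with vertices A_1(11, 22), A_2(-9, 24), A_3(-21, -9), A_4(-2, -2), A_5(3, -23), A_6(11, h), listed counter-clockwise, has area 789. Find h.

5

The doubled signed area Σ (x_i y_{i+1} − x_{i+1} y_i) is linear in h.
With h=0 it equals 1618; the coefficient of h is -8 (from the two edges through A_6).
So -8·h + 1618 = 2·789 = 1578 ⇒ h = 5.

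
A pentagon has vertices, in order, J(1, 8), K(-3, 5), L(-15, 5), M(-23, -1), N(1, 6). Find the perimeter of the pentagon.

|JK| = √((-4)² + (-3)²) = √25 = 5
|KL| = √((-12)² + (0)²) = √144 = 12
|LM| = √((-8)² + (-6)²) = √100 = 10
|MN| = √((24)² + (7)²) = √625 = 25
|NJ| = √((0)² + (2)²) = √4 = 2
Perimeter = 5 + 12 + 10 + 25 + 2 = 54.

54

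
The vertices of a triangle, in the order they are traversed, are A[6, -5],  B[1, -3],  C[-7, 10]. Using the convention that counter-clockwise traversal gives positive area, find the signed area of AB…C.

Apply the shoelace formula: 2A = Σ (x_i·y_{i+1} − x_{i+1}·y_i), indices taken mod 3.
Cross-terms: -13, -11, -25  ⇒  Σ = -49
Signed area = Σ/2 = -24.5 (negative ⇒ clockwise traversal).

-24.5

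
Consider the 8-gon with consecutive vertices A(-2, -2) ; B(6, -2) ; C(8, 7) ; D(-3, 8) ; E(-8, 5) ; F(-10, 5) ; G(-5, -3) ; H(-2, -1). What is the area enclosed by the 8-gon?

Apply Gauss's area formula: 2A = Σ (x_i·y_{i+1} − x_{i+1}·y_i), indices taken mod 8.
Σ = (16) + (58) + (85) + (49) + (10) + (55) + (-1) + (2) = 274
Area = |Σ|/2 = 137.

137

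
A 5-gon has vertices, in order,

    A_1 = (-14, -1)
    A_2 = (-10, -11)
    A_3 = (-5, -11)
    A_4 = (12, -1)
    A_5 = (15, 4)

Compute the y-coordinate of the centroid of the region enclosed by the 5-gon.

Apply the shoelace (surveyor's) formula. First the cross-terms c_i = x_i·y_{i+1} − x_{i+1}·y_i:
  144, 55, 137, 63, 41  ⇒  2A = 440, A = 220.
Then Σ (y_i + y_{i+1})·c_i = -4270, so ȳ = -4270 / (6·220) = -427/132.

-427/132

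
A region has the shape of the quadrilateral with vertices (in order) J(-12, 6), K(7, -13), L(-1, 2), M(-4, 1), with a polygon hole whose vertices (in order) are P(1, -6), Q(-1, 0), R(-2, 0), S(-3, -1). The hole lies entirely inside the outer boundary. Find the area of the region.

Outer boundary:
Cross-terms: 114, 1, 7, -12  ⇒  Σ = 110
Area = |Σ|/2 = 55.
Hole:
Σ = (-6) + (0) + (2) + (19) = 15
Area = |Σ|/2 = 7.5.
Net area = 55 − 7.5 = 47.5.

47.5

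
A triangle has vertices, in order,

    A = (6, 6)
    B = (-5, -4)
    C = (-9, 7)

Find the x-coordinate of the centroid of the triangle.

Apply the shoelace (surveyor's) formula. First the cross-terms c_i = x_i·y_{i+1} − x_{i+1}·y_i:
  6, -71, -96  ⇒  2A = -161, A = -80.5.
Then Σ (x_i + x_{i+1})·c_i = 1288, so x̄ = 1288 / (6·(-80.5)) = -8/3.

-8/3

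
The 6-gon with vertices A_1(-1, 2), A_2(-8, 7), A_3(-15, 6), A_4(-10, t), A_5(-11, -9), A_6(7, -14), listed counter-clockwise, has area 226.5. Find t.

-5

Write out the shoelace sum; only the two edges meeting at A_4 involve t:
2·Area = [((-15)·t − (-10)·6) + ((-10)·(-9) − (-11)·t)] + 283
       = -4·t + 433 = 453
⇒ t = -5.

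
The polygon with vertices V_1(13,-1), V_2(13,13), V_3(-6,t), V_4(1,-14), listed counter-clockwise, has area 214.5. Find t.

Write out the shoelace sum; only the two edges meeting at V_3 involve t:
2·Area = [(13·t − (-6)·13) + ((-6)·(-14) − 1·t)] + 363
       = 12·t + 525 = 429
⇒ t = -8.

-8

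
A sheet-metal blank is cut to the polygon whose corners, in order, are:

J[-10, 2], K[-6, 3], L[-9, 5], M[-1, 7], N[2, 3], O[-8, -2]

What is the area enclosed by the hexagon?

Apply Gauss's area formula: 2A = Σ (x_i·y_{i+1} − x_{i+1}·y_i), indices taken mod 6.
Σ = (-18) + (-3) + (-58) + (-17) + (20) + (-36) = -112
Area = |Σ|/2 = 56.

56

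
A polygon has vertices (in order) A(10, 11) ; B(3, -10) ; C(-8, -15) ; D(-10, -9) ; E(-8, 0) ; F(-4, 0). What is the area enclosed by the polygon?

226

Apply the surveyor's formula: 2A = Σ (x_i·y_{i+1} − x_{i+1}·y_i), indices taken mod 6.
Σ = (-133) + (-125) + (-78) + (-72) + (0) + (-44) = -452
Area = |Σ|/2 = 226.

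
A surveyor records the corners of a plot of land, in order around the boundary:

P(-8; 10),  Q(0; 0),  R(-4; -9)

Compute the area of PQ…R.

Cross-terms: 0, 0, -112  ⇒  Σ = -112
Area = |Σ|/2 = 56.

56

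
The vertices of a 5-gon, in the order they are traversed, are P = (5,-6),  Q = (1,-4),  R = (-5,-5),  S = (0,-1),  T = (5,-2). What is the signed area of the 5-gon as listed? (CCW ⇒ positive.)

-24.5

Apply the surveyor's formula: 2A = Σ (x_i·y_{i+1} − x_{i+1}·y_i), indices taken mod 5.
P→Q: (5)(-4) − (1)(-6) = -14
Q→R: (1)(-5) − (-5)(-4) = -25
R→S: (-5)(-1) − (0)(-5) = 5
S→T: (0)(-2) − (5)(-1) = 5
T→P: (5)(-6) − (5)(-2) = -20
Σ = -49
Signed area = Σ/2 = -24.5 (negative ⇒ clockwise traversal).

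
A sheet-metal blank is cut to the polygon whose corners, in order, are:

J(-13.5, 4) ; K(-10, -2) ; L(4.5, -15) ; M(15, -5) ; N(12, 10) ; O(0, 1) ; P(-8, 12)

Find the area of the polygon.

Apply the shoelace formula: 2A = Σ (x_i·y_{i+1} − x_{i+1}·y_i), indices taken mod 7.
Cross-terms: 67, 159, 202.5, 210, 12, 8, 130  ⇒  Σ = 788.5
Area = |Σ|/2 = 394.25.

394.25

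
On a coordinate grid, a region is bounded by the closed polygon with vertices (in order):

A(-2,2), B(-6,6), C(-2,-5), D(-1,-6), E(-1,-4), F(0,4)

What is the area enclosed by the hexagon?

25.5

Apply the shoelace (surveyor's) formula: 2A = Σ (x_i·y_{i+1} − x_{i+1}·y_i), indices taken mod 6.
A→B: (-2)(6) − (-6)(2) = 0
B→C: (-6)(-5) − (-2)(6) = 42
C→D: (-2)(-6) − (-1)(-5) = 7
D→E: (-1)(-4) − (-1)(-6) = -2
E→F: (-1)(4) − (0)(-4) = -4
F→A: (0)(2) − (-2)(4) = 8
Σ = 51
Area = |Σ|/2 = 25.5.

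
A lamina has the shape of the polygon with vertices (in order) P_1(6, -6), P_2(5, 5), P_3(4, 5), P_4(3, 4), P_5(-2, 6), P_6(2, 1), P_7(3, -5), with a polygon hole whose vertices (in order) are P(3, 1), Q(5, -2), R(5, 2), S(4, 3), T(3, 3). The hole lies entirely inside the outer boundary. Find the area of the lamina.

Outer boundary:
Apply Gauss's area formula: 2A = Σ (x_i·y_{i+1} − x_{i+1}·y_i), indices taken mod 7.
Cross-terms: 60, 5, 1, 26, -14, -13, 12  ⇒  Σ = 77
Area = |Σ|/2 = 38.5.
Hole:
Apply Gauss's area formula: 2A = Σ (x_i·y_{i+1} − x_{i+1}·y_i), indices taken mod 5.
P→Q: (3)(-2) − (5)(1) = -11
Q→R: (5)(2) − (5)(-2) = 20
R→S: (5)(3) − (4)(2) = 7
S→T: (4)(3) − (3)(3) = 3
T→P: (3)(1) − (3)(3) = -6
Σ = 13
Area = |Σ|/2 = 6.5.
Net area = 38.5 − 6.5 = 32.

32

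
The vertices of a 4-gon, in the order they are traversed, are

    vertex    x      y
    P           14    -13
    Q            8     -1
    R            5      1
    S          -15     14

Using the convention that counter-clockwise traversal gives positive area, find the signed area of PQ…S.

Apply Gauss's area formula: 2A = Σ (x_i·y_{i+1} − x_{i+1}·y_i), indices taken mod 4.
Σ = (90) + (13) + (85) + (-1) = 187
Signed area = Σ/2 = 93.5 (positive ⇒ counter-clockwise traversal).

93.5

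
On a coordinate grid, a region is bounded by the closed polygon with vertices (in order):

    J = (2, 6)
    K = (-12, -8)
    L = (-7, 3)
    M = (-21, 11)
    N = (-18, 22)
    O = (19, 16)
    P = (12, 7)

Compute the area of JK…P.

Apply the shoelace formula: 2A = Σ (x_i·y_{i+1} − x_{i+1}·y_i), indices taken mod 7.
Σ = (56) + (-92) + (-14) + (-264) + (-706) + (-59) + (58) = -1021
Area = |Σ|/2 = 510.5.

510.5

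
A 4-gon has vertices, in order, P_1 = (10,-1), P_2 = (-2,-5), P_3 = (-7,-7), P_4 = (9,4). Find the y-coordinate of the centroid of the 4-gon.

Apply Gauss's area formula. First the cross-terms c_i = x_i·y_{i+1} − x_{i+1}·y_i:
  -52, -21, 35, -49  ⇒  2A = -87, A = -43.5.
Then Σ (y_i + y_{i+1})·c_i = 312, so ȳ = 312 / (6·(-43.5)) = -104/87.

-104/87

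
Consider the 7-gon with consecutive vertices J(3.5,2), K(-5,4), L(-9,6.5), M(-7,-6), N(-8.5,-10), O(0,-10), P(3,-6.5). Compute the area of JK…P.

144.875

Apply Gauss's area formula: 2A = Σ (x_i·y_{i+1} − x_{i+1}·y_i), indices taken mod 7.
Cross-terms: 24, 3.5, 99.5, 19, 85, 30, 28.75  ⇒  Σ = 289.75
Area = |Σ|/2 = 144.875.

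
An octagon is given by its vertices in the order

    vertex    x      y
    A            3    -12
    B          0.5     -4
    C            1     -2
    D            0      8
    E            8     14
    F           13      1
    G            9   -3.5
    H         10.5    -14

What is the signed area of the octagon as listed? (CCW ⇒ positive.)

-230.375

A→B: (3)(-4) − (0.5)(-12) = -6
B→C: (0.5)(-2) − (1)(-4) = 3
C→D: (1)(8) − (0)(-2) = 8
D→E: (0)(14) − (8)(8) = -64
E→F: (8)(1) − (13)(14) = -174
F→G: (13)(-3.5) − (9)(1) = -54.5
G→H: (9)(-14) − (10.5)(-3.5) = -89.25
H→A: (10.5)(-12) − (3)(-14) = -84
Σ = -460.75
Signed area = Σ/2 = -230.375 (negative ⇒ clockwise traversal).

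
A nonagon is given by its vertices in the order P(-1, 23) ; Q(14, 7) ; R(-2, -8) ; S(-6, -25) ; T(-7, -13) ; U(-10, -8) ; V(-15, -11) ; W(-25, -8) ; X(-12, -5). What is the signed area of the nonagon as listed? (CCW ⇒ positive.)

-506.5

Apply the shoelace (surveyor's) formula: 2A = Σ (x_i·y_{i+1} − x_{i+1}·y_i), indices taken mod 9.
Cross-terms: -329, -98, 2, -97, -74, -10, -155, 29, -281  ⇒  Σ = -1013
Signed area = Σ/2 = -506.5 (negative ⇒ clockwise traversal).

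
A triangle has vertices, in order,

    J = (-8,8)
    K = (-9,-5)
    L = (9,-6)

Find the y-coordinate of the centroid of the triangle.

-1

Apply the shoelace formula. First the cross-terms c_i = x_i·y_{i+1} − x_{i+1}·y_i:
  112, 99, 24  ⇒  2A = 235, A = 117.5.
Then Σ (y_i + y_{i+1})·c_i = -705, so ȳ = -705 / (6·117.5) = -1.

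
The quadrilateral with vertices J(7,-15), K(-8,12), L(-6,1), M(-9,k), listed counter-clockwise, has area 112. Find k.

The doubled signed area Σ (x_i y_{i+1} − x_{i+1} y_i) is linear in k.
With k=0 it equals 172; the coefficient of k is -13 (from the two edges through M).
So -13·k + 172 = 2·112 = 224 ⇒ k = -4.

-4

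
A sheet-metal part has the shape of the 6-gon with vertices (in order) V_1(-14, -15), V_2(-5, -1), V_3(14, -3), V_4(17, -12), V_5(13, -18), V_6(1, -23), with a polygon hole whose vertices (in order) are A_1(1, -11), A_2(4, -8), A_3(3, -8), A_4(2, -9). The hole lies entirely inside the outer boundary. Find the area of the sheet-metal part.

Outer boundary:
Σ = (-61) + (29) + (-117) + (-150) + (-281) + (-337) = -917
Area = |Σ|/2 = 458.5.
Hole:
Σ = (36) + (-8) + (-11) + (-13) = 4
Area = |Σ|/2 = 2.
Net area = 458.5 − 2 = 456.5.

456.5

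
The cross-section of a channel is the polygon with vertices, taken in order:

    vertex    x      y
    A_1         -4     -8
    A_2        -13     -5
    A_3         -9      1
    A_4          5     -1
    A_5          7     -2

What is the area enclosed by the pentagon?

Σ = (-84) + (-58) + (4) + (-3) + (-64) = -205
Area = |Σ|/2 = 102.5.

102.5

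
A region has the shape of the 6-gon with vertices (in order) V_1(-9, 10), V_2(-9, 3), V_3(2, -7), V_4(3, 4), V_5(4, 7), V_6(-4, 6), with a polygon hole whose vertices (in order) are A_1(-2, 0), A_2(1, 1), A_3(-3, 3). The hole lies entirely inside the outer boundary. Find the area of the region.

105

Outer boundary:
Apply the shoelace formula: 2A = Σ (x_i·y_{i+1} − x_{i+1}·y_i), indices taken mod 6.
V_1→V_2: (-9)(3) − (-9)(10) = 63
V_2→V_3: (-9)(-7) − (2)(3) = 57
V_3→V_4: (2)(4) − (3)(-7) = 29
V_4→V_5: (3)(7) − (4)(4) = 5
V_5→V_6: (4)(6) − (-4)(7) = 52
V_6→V_1: (-4)(10) − (-9)(6) = 14
Σ = 220
Area = |Σ|/2 = 110.
Hole:
Apply the shoelace formula: 2A = Σ (x_i·y_{i+1} − x_{i+1}·y_i), indices taken mod 3.
Σ = (-2) + (6) + (6) = 10
Area = |Σ|/2 = 5.
Net area = 110 − 5 = 105.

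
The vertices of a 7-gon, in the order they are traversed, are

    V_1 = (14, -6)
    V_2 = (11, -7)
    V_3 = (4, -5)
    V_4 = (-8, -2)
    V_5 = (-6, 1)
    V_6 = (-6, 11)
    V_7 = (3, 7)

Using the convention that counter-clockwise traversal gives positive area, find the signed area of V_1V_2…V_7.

Apply the shoelace formula: 2A = Σ (x_i·y_{i+1} − x_{i+1}·y_i), indices taken mod 7.
Σ = (-32) + (-27) + (-48) + (-20) + (-60) + (-75) + (-116) = -378
Signed area = Σ/2 = -189 (negative ⇒ clockwise traversal).

-189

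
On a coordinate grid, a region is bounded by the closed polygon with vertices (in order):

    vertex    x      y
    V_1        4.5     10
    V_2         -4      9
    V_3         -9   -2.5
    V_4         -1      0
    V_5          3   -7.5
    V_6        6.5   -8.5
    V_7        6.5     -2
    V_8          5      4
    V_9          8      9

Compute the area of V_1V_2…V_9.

V_1→V_2: (4.5)(9) − (-4)(10) = 80.5
V_2→V_3: (-4)(-2.5) − (-9)(9) = 91
V_3→V_4: (-9)(0) − (-1)(-2.5) = -2.5
V_4→V_5: (-1)(-7.5) − (3)(0) = 7.5
V_5→V_6: (3)(-8.5) − (6.5)(-7.5) = 23.25
V_6→V_7: (6.5)(-2) − (6.5)(-8.5) = 42.25
V_7→V_8: (6.5)(4) − (5)(-2) = 36
V_8→V_9: (5)(9) − (8)(4) = 13
V_9→V_1: (8)(10) − (4.5)(9) = 39.5
Σ = 330.5
Area = |Σ|/2 = 165.25.

165.25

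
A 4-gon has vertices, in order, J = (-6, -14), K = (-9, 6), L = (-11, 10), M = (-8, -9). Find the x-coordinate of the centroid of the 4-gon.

-1303/153

Apply the shoelace formula. First the cross-terms c_i = x_i·y_{i+1} − x_{i+1}·y_i:
  -162, -24, 179, 58  ⇒  2A = 51, A = 25.5.
Then Σ (x_i + x_{i+1})·c_i = -1303, so x̄ = -1303 / (6·25.5) = -1303/153.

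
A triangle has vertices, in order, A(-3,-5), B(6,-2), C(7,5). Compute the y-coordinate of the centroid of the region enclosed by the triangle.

-2/3

Apply the surveyor's formula. First the cross-terms c_i = x_i·y_{i+1} − x_{i+1}·y_i:
  36, 44, -20  ⇒  2A = 60, A = 30.
Then Σ (y_i + y_{i+1})·c_i = -120, so ȳ = -120 / (6·30) = -2/3.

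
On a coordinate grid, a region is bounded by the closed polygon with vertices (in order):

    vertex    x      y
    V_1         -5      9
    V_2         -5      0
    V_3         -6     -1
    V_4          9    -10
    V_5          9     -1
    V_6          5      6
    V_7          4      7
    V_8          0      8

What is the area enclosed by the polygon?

171

Apply Gauss's area formula: 2A = Σ (x_i·y_{i+1} − x_{i+1}·y_i), indices taken mod 8.
V_1→V_2: (-5)(0) − (-5)(9) = 45
V_2→V_3: (-5)(-1) − (-6)(0) = 5
V_3→V_4: (-6)(-10) − (9)(-1) = 69
V_4→V_5: (9)(-1) − (9)(-10) = 81
V_5→V_6: (9)(6) − (5)(-1) = 59
V_6→V_7: (5)(7) − (4)(6) = 11
V_7→V_8: (4)(8) − (0)(7) = 32
V_8→V_1: (0)(9) − (-5)(8) = 40
Σ = 342
Area = |Σ|/2 = 171.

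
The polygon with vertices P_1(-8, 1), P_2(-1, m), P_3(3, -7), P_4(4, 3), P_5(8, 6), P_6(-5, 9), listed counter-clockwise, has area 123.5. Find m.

-3

Write out the shoelace sum; only the two edges meeting at P_2 involve m:
2·Area = [((-8)·m − (-1)·1) + ((-1)·(-7) − 3·m)] + 206
       = -11·m + 214 = 247
⇒ m = -3.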